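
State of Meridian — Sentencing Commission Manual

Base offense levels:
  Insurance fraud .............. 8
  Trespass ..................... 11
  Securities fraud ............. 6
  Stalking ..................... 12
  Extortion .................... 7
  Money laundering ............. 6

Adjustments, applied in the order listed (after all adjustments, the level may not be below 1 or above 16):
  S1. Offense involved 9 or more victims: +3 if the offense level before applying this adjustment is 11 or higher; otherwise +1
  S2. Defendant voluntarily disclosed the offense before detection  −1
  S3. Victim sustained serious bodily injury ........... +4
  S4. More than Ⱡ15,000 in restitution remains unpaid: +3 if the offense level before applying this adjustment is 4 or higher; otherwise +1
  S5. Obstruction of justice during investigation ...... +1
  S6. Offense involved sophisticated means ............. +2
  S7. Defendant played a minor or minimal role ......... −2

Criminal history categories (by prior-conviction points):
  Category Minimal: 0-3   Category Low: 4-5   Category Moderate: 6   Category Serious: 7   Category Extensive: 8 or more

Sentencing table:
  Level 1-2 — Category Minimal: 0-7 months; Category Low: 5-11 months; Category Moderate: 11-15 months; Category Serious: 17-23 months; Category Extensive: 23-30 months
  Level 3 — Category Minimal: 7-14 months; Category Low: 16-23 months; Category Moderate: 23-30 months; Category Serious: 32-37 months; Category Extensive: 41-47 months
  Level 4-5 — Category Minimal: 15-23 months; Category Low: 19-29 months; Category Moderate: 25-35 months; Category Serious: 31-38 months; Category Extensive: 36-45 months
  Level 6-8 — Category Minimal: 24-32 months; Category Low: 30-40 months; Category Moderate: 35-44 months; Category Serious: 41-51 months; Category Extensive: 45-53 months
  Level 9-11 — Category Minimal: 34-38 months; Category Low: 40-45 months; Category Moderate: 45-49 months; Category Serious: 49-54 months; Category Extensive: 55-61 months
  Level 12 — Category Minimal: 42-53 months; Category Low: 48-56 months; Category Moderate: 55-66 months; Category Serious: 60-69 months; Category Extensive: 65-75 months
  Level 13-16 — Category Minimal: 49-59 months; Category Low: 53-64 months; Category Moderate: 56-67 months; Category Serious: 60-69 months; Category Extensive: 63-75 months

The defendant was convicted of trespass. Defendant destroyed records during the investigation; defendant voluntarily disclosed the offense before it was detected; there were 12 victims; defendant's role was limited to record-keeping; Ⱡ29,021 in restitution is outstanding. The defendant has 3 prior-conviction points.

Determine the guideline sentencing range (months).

49-59 months

Base offense level for trespass: 11.
S1 applies (level before this adjustment is 11 ≥ 11, so +3): 11 + 3 = 14.
S2 applies: 14 − 1 = 13.
S3 does not apply.
S4 applies (level before this adjustment is 13 ≥ 4, so +3): 13 + 3 = 16.
S5 applies: 16 + 1 = 17.
S6 does not apply.
S7 applies: 17 − 2 = 15.
Final offense level: 15.
Criminal history: 3 prior points → Category Minimal (0-3).
Level 15 falls in the 13-16 band.
Grid: Level 13-16 × Category Minimal = 49-59 months.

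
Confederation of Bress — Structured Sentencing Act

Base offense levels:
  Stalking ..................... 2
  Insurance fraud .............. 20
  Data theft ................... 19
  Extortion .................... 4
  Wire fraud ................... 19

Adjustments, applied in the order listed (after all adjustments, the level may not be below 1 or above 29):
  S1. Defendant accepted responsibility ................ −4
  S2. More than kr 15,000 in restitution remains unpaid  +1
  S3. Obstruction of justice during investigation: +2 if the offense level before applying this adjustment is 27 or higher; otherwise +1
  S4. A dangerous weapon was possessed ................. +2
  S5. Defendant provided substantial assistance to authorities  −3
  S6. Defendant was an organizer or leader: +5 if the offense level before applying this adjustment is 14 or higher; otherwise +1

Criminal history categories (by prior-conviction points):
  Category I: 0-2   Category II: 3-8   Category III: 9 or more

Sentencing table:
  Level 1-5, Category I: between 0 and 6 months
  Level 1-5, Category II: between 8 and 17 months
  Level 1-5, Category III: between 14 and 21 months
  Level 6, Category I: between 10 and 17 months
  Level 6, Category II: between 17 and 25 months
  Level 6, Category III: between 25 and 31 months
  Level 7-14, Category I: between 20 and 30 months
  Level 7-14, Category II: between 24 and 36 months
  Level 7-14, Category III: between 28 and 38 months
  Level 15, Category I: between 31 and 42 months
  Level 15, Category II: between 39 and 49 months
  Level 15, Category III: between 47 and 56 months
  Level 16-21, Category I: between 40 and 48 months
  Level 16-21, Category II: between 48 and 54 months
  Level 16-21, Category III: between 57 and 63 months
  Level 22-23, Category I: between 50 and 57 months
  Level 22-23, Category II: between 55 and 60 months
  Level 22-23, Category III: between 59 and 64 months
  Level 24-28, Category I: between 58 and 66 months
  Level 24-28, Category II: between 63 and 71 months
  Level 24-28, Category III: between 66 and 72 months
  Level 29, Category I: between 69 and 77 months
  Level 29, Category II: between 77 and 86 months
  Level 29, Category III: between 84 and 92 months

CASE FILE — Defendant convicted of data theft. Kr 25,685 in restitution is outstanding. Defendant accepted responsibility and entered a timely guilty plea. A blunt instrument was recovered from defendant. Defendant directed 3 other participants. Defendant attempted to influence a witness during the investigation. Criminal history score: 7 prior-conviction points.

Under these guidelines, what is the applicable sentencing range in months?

63-71 months

Base offense level for data theft: 19.
S1 applies: 19 − 4 = 15.
S2 applies: 15 + 1 = 16.
S3 applies (level before this adjustment is 16 < 27, so +1): 16 + 1 = 17.
S4 applies: 17 + 2 = 19.
S5 does not apply.
S6 applies (level before this adjustment is 19 ≥ 14, so +5): 19 + 5 = 24.
Final offense level: 24.
Criminal history: 7 prior points → Category II (3-8).
Level 24 falls in the 24-28 band.
Grid: Level 24-28 × Category II = 63-71 months.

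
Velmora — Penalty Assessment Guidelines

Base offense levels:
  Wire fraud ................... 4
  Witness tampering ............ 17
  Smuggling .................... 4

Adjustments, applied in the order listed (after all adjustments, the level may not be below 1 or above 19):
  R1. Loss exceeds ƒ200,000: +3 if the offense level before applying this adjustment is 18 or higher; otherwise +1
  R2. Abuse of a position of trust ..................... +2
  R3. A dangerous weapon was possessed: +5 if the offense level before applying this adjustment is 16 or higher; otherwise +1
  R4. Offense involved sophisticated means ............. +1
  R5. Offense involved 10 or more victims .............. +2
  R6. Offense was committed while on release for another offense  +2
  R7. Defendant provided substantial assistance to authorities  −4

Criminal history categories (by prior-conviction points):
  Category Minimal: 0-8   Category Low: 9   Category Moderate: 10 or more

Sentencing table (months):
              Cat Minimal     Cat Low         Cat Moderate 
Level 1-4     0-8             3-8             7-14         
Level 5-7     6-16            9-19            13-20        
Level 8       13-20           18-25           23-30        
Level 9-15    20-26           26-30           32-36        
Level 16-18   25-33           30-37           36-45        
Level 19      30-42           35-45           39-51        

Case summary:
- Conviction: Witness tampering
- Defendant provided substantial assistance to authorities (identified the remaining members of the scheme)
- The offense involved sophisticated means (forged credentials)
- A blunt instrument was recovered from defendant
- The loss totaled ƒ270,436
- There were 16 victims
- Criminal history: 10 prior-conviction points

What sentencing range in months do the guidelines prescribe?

39-51 months

Base offense level for witness tampering: 17.
R1 applies (level before this adjustment is 17 < 18, so +1): 17 + 1 = 18.
R2 does not apply.
R3 applies (level before this adjustment is 18 ≥ 16, so +5): 18 + 5 = 23.
R4 applies: 23 + 1 = 24.
R5 applies: 24 + 2 = 26.
R7 applies: 26 − 4 = 22.
Level 22 exceeds the maximum of 19; capped at 19.
Final offense level: 19.
Criminal history: 10 prior points → Category Moderate (10+).
Level 19 falls in the 19 band.
Grid: Level 19 × Category Moderate = 39-51 months.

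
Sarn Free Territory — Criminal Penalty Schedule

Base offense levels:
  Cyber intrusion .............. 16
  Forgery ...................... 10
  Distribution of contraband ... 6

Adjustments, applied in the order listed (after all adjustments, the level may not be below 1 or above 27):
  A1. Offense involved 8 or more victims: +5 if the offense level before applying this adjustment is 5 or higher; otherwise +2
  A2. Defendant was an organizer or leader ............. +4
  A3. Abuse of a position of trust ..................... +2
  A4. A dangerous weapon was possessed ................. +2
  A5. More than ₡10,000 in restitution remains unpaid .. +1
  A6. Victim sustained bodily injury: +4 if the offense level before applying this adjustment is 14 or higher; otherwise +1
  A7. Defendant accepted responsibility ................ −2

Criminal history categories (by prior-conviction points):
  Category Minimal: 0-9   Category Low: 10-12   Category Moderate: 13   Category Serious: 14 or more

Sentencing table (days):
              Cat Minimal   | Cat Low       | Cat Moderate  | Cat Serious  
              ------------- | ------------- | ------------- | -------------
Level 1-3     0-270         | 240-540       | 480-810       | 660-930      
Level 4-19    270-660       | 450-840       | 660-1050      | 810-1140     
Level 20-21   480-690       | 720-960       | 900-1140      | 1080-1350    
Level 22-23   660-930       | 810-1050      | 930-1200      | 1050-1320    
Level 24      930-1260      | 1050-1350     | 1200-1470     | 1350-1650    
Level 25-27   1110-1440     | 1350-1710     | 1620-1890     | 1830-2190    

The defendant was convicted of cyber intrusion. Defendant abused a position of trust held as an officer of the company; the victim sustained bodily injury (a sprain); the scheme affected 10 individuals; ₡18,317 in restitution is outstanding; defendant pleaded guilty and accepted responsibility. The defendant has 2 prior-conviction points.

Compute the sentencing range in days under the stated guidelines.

Base offense level for cyber intrusion: 16.
A1 applies (level before this adjustment is 16 ≥ 5, so +5): 16 + 5 = 21.
A2 does not apply.
A3 applies: 21 + 2 = 23.
A4 does not apply.
A5 applies: 23 + 1 = 24.
A6 applies (level before this adjustment is 24 ≥ 14, so +4): 24 + 4 = 28.
A7 applies: 28 − 2 = 26.
Final offense level: 26.
Criminal history: 2 prior points → Category Minimal (0-9).
Level 26 falls in the 25-27 band.
Grid: Level 25-27 × Category Minimal = 1110-1440 days.

1110-1440 days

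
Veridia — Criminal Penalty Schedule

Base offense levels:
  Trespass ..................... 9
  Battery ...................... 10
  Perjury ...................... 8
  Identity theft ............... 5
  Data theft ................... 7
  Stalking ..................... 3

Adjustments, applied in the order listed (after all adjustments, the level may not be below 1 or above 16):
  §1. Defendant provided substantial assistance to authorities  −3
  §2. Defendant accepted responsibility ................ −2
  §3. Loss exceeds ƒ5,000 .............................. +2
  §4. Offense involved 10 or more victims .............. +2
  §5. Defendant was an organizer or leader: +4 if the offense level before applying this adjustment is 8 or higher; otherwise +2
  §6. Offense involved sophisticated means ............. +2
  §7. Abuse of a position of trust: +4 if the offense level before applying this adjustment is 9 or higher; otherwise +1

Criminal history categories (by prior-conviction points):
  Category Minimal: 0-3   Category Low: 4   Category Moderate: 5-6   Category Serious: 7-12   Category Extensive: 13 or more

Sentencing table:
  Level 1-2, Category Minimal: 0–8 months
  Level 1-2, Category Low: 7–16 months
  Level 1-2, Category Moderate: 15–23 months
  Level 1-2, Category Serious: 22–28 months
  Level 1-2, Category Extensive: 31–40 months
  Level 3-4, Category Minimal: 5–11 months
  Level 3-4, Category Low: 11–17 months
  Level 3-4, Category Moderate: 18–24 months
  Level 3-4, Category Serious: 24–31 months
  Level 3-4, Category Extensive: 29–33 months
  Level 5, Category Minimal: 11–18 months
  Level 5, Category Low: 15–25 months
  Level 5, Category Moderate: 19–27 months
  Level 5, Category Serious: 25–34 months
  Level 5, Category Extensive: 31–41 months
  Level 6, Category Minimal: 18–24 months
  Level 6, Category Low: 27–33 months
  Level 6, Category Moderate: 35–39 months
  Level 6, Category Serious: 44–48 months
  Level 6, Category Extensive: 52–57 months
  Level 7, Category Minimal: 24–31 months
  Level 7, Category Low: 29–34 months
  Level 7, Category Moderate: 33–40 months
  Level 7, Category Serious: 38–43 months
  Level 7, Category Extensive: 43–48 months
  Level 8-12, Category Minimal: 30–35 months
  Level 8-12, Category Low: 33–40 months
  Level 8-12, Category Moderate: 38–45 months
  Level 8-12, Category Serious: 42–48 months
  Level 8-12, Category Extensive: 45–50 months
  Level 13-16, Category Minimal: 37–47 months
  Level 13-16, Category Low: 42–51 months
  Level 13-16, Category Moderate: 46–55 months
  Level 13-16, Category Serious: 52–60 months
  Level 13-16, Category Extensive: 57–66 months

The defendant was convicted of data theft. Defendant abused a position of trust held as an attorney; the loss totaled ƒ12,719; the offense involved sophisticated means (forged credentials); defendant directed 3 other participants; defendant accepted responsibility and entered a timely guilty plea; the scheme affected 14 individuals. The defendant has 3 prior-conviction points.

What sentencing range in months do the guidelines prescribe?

Base offense level for data theft: 7.
§2 applies: 7 − 2 = 5.
§3 applies: 5 + 2 = 7.
§4 applies: 7 + 2 = 9.
§5 applies (level before this adjustment is 9 ≥ 8, so +4): 9 + 4 = 13.
§6 applies: 13 + 2 = 15.
§7 applies (level before this adjustment is 15 ≥ 9, so +4): 15 + 4 = 19.
Level 19 exceeds the maximum of 16; capped at 16.
Final offense level: 16.
Criminal history: 3 prior points → Category Minimal (0-3).
Level 16 falls in the 13-16 band.
Grid: Level 13-16 × Category Minimal = 37-47 months.

37-47 months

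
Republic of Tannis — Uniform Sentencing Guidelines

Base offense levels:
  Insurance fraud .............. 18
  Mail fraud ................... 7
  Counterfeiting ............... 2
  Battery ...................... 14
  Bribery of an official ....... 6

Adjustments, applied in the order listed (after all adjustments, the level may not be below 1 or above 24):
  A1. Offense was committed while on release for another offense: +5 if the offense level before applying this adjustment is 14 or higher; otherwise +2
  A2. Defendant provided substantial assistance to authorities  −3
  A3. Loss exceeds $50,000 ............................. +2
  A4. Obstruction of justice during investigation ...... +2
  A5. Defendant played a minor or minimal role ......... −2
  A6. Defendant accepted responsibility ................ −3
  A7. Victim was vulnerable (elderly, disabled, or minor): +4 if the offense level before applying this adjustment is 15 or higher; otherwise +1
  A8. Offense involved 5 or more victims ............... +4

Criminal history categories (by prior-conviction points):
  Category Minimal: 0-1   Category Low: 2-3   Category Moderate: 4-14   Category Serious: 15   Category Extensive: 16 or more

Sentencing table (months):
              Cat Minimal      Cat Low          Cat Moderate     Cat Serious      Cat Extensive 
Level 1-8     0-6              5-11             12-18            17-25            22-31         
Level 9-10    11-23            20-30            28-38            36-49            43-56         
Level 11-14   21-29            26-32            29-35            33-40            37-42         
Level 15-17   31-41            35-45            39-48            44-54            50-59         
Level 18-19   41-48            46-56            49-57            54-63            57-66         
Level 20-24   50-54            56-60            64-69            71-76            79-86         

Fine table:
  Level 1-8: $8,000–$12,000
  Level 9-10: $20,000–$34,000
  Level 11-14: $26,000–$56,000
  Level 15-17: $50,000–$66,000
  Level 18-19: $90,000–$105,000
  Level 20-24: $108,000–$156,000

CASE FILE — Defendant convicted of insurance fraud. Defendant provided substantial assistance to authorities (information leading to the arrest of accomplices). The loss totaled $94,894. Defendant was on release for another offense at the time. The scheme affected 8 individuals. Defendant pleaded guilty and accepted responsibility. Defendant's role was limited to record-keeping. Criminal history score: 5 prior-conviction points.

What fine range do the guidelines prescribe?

Base offense level for insurance fraud: 18.
A1 applies (level before this adjustment is 18 ≥ 14, so +5): 18 + 5 = 23.
A2 applies: 23 − 3 = 20.
A3 applies: 20 + 2 = 22.
A5 applies: 22 − 2 = 20.
A6 applies: 20 − 3 = 17.
A7 does not apply.
A8 applies: 17 + 4 = 21.
Final offense level: 21.
Level 21 falls in the 20-24 band.
Fine table: Level 20-24 → $108,000–$156,000.

$108,000–$156,000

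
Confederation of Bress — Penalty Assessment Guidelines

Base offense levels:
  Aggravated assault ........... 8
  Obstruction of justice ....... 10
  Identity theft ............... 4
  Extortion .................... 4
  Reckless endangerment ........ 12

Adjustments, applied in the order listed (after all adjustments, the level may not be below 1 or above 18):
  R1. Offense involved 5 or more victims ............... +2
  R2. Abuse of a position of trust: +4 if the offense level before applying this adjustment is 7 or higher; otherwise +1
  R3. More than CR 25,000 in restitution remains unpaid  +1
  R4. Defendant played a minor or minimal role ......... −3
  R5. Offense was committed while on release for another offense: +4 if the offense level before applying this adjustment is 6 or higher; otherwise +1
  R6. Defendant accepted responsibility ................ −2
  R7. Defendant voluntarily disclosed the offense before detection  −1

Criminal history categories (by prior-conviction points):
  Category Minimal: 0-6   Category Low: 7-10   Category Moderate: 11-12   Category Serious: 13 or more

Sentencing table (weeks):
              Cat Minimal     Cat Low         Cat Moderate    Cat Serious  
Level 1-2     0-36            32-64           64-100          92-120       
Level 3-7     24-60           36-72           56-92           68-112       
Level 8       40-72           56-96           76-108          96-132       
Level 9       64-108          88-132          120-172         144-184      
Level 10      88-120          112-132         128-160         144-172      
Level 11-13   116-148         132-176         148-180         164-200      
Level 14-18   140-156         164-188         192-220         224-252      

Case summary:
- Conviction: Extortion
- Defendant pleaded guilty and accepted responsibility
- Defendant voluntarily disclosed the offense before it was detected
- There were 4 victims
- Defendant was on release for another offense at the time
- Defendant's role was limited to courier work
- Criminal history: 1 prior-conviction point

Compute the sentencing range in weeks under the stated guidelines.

Base offense level for extortion: 4.
R2 does not apply.
R4 applies: 4 − 3 = 1.
R5 applies (level before this adjustment is 1 < 6, so +1): 1 + 1 = 2.
R6 applies: 2 − 2 = 0.
R7 applies: 0 − 1 = -1.
Level -1 is below the minimum of 1; floored at 1.
Final offense level: 1.
Criminal history: 1 prior point → Category Minimal (0-6).
Level 1 falls in the 1-2 band.
Grid: Level 1-2 × Category Minimal = 0-36 weeks.

0-36 weeks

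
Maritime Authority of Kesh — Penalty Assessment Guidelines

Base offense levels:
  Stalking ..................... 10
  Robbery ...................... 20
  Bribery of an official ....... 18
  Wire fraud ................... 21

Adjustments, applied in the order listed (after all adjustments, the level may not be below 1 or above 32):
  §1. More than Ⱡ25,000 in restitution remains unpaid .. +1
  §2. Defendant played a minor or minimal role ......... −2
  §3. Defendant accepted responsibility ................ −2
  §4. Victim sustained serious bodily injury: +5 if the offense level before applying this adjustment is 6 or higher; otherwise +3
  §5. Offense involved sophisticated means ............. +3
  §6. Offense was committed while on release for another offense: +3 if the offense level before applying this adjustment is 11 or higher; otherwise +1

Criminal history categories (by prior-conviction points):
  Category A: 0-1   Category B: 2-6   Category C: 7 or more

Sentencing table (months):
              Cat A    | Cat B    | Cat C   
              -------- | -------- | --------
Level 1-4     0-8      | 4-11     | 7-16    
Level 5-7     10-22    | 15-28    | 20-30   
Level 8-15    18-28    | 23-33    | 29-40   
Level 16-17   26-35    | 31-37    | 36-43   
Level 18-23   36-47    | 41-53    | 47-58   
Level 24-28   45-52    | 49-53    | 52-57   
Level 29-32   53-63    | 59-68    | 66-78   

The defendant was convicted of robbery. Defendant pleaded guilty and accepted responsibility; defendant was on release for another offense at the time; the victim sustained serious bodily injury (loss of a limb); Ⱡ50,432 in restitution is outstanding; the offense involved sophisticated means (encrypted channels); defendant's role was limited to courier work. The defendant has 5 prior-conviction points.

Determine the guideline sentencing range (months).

49-53 months

Base offense level for robbery: 20.
§1 applies: 20 + 1 = 21.
§2 applies: 21 − 2 = 19.
§3 applies: 19 − 2 = 17.
§4 applies (level before this adjustment is 17 ≥ 6, so +5): 17 + 5 = 22.
§5 applies: 22 + 3 = 25.
§6 applies (level before this adjustment is 25 ≥ 11, so +3): 25 + 3 = 28.
Final offense level: 28.
Criminal history: 5 prior points → Category B (2-6).
Level 28 falls in the 24-28 band.
Grid: Level 24-28 × Category B = 49-53 months.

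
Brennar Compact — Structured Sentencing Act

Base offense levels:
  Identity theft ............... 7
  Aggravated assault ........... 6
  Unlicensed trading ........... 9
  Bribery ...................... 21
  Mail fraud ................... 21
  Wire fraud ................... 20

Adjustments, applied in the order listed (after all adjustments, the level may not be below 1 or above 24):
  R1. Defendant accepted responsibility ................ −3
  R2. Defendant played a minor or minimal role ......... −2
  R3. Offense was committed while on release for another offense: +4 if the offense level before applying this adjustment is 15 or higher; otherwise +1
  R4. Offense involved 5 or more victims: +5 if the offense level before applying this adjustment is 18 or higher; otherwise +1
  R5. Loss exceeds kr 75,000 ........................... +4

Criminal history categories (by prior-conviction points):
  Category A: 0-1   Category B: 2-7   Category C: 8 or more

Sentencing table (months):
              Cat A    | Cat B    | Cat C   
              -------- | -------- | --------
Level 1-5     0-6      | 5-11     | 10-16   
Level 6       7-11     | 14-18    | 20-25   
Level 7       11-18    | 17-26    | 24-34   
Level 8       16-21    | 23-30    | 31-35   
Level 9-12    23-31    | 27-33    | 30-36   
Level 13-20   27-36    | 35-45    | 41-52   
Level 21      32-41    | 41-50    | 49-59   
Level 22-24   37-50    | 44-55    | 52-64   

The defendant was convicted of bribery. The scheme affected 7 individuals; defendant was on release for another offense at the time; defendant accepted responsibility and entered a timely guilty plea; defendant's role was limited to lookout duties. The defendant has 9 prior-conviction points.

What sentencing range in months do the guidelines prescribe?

Base offense level for bribery: 21.
R1 applies: 21 − 3 = 18.
R2 applies: 18 − 2 = 16.
R3 applies (level before this adjustment is 16 ≥ 15, so +4): 16 + 4 = 20.
R4 applies (level before this adjustment is 20 ≥ 18, so +5): 20 + 5 = 25.
R5 does not apply.
Level 25 exceeds the maximum of 24; capped at 24.
Final offense level: 24.
Criminal history: 9 prior points → Category C (8+).
Level 24 falls in the 22-24 band.
Grid: Level 22-24 × Category C = 52-64 months.

52-64 months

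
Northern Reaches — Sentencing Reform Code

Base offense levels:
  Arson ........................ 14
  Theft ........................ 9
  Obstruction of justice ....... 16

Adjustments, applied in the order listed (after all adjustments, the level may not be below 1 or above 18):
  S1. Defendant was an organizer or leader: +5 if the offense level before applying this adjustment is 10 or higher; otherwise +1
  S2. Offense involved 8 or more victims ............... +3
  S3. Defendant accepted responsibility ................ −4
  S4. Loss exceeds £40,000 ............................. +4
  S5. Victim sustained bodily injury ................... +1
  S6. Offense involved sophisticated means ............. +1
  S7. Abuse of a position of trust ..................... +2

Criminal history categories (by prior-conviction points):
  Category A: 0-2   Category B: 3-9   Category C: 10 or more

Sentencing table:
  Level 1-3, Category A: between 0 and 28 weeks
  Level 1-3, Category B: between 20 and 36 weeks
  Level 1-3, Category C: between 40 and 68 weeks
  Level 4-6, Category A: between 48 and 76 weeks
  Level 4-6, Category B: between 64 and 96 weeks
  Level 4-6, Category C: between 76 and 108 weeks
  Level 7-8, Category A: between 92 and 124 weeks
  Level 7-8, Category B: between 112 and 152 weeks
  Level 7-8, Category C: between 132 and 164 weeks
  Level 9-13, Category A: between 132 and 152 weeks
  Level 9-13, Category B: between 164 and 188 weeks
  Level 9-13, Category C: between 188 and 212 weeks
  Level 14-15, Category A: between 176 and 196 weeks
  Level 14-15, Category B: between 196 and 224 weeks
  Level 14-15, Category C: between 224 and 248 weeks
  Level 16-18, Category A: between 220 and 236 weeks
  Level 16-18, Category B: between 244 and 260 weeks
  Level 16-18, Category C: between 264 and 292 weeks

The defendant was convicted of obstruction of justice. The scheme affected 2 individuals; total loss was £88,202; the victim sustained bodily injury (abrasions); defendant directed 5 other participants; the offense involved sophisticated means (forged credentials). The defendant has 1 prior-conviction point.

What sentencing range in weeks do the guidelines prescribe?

Base offense level for obstruction of justice: 16.
S1 applies (level before this adjustment is 16 ≥ 10, so +5): 16 + 5 = 21.
S2 does not apply.
S3 does not apply.
S4 applies: 21 + 4 = 25.
S5 applies: 25 + 1 = 26.
S6 applies: 26 + 1 = 27.
S7 does not apply.
Level 27 exceeds the maximum of 18; capped at 18.
Final offense level: 18.
Criminal history: 1 prior point → Category A (0-2).
Level 18 falls in the 16-18 band.
Grid: Level 16-18 × Category A = 220-236 weeks.

220-236 weeks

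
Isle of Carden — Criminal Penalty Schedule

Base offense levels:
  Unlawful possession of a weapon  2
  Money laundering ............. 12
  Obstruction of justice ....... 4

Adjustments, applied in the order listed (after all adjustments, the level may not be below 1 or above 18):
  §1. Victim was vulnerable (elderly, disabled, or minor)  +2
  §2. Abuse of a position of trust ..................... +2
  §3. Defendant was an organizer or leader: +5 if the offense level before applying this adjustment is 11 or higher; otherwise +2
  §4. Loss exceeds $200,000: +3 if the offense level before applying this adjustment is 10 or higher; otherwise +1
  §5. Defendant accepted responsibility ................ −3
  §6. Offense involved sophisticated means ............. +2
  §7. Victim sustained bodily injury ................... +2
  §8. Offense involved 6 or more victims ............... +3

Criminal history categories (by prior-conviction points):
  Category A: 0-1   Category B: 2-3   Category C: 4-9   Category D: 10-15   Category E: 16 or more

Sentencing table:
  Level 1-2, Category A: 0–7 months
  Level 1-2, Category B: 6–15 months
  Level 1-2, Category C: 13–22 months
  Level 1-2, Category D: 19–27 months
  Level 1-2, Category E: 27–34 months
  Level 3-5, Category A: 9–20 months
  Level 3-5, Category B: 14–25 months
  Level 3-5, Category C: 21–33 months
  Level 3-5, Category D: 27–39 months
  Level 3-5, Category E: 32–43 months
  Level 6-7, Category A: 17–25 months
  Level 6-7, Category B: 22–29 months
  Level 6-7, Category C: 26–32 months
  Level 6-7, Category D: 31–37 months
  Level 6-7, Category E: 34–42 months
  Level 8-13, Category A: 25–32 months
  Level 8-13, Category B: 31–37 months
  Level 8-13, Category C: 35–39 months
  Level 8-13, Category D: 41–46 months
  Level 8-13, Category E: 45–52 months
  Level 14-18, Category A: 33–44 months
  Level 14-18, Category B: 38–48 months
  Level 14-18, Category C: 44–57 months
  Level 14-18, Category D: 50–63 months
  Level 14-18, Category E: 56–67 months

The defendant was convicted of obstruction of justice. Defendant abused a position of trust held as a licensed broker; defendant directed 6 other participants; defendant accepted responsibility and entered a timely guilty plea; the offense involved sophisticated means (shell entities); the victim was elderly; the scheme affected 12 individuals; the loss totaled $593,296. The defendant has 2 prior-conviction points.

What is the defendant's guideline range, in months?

38-48 months

Base offense level for obstruction of justice: 4.
§1 applies: 4 + 2 = 6.
§2 applies: 6 + 2 = 8.
§3 applies (level before this adjustment is 8 < 11, so +2): 8 + 2 = 10.
§4 applies (level before this adjustment is 10 ≥ 10, so +3): 10 + 3 = 13.
§5 applies: 13 − 3 = 10.
§6 applies: 10 + 2 = 12.
§7 does not apply.
§8 applies: 12 + 3 = 15.
Final offense level: 15.
Criminal history: 2 prior points → Category B (2-3).
Level 15 falls in the 14-18 band.
Grid: Level 14-18 × Category B = 38-48 months.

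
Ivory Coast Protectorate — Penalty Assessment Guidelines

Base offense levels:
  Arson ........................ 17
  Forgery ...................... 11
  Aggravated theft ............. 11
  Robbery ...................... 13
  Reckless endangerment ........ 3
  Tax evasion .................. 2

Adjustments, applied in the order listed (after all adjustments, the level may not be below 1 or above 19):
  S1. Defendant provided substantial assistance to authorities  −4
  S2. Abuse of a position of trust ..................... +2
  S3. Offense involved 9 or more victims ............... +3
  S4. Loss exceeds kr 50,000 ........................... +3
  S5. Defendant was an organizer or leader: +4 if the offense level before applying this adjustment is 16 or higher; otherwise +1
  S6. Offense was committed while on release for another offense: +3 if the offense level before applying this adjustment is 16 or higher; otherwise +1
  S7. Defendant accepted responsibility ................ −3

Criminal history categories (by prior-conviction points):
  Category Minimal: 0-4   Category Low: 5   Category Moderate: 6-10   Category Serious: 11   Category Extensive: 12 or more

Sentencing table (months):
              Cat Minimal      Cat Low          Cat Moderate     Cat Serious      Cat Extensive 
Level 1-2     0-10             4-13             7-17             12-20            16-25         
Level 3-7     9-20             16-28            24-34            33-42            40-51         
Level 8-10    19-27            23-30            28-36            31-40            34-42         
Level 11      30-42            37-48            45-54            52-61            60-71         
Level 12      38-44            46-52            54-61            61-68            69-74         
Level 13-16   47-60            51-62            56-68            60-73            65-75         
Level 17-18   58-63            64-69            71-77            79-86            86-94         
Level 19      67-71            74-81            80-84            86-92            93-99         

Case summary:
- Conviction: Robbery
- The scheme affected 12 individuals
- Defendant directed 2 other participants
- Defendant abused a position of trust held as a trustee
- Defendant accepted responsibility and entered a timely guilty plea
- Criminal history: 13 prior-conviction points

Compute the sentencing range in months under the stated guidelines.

93-99 months

Base offense level for robbery: 13.
S1 does not apply.
S2 applies: 13 + 2 = 15.
S3 applies: 15 + 3 = 18.
S5 applies (level before this adjustment is 18 ≥ 16, so +4): 18 + 4 = 22.
S7 applies: 22 − 3 = 19.
Final offense level: 19.
Criminal history: 13 prior points → Category Extensive (12+).
Level 19 falls in the 19 band.
Grid: Level 19 × Category Extensive = 93-99 months.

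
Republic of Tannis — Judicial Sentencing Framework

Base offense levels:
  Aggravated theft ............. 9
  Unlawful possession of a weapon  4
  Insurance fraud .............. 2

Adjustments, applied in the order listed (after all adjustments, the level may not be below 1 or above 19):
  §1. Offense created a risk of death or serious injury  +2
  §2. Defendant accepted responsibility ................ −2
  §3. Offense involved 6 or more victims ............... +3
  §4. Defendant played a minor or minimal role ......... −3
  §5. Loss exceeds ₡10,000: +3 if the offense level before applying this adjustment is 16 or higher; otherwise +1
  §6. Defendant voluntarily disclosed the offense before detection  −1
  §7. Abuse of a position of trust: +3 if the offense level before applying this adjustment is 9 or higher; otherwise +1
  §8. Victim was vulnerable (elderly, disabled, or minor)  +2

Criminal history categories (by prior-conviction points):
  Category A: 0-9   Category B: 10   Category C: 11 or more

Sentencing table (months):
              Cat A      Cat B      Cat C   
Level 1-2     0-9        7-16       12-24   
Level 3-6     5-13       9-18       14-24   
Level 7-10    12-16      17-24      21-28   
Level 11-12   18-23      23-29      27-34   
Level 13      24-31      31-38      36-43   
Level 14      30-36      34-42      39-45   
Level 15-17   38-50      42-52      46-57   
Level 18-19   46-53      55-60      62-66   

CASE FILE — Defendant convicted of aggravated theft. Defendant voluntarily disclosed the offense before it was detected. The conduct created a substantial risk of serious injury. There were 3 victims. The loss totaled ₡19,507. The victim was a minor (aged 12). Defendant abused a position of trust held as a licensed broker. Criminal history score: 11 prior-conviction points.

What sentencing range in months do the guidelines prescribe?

46-57 months

Base offense level for aggravated theft: 9.
§1 applies: 9 + 2 = 11.
§2 does not apply.
§3 does not apply.
§5 applies (level before this adjustment is 11 < 16, so +1): 11 + 1 = 12.
§6 applies: 12 − 1 = 11.
§7 applies (level before this adjustment is 11 ≥ 9, so +3): 11 + 3 = 14.
§8 applies: 14 + 2 = 16.
Final offense level: 16.
Criminal history: 11 prior points → Category C (11+).
Level 16 falls in the 15-17 band.
Grid: Level 15-17 × Category C = 46-57 months.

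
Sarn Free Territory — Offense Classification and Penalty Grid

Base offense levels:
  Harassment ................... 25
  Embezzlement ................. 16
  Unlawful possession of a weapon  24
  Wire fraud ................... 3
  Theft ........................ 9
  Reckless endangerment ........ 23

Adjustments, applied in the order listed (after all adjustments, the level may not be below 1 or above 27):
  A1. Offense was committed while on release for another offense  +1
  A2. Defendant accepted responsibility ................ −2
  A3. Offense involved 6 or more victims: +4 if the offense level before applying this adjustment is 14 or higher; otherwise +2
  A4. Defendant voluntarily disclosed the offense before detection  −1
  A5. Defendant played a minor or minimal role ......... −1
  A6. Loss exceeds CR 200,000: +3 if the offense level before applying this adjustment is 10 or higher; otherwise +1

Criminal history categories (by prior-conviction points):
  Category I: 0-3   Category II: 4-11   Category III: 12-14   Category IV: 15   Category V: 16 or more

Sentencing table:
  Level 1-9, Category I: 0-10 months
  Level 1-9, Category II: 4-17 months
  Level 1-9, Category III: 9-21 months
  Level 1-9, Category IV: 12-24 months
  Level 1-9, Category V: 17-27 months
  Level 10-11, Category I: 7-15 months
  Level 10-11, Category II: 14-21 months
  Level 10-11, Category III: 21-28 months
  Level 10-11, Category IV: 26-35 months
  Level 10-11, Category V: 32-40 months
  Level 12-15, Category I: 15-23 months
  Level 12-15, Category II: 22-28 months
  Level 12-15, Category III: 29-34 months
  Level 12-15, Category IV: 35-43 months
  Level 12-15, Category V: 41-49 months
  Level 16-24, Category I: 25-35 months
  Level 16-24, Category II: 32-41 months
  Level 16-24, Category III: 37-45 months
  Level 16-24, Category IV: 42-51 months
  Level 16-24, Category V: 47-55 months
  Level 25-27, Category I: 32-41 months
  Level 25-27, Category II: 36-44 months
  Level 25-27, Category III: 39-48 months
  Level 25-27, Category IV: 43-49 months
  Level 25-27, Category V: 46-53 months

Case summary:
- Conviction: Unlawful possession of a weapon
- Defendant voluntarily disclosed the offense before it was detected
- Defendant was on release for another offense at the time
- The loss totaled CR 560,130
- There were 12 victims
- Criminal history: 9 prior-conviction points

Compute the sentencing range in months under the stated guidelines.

36-44 months

Base offense level for unlawful possession of a weapon: 24.
A1 applies: 24 + 1 = 25.
A2 does not apply.
A3 applies (level before this adjustment is 25 ≥ 14, so +4): 25 + 4 = 29.
A4 applies: 29 − 1 = 28.
A5 does not apply.
A6 applies (level before this adjustment is 28 ≥ 10, so +3): 28 + 3 = 31.
Level 31 exceeds the maximum of 27; capped at 27.
Final offense level: 27.
Criminal history: 9 prior points → Category II (4-11).
Level 27 falls in the 25-27 band.
Grid: Level 25-27 × Category II = 36-44 months.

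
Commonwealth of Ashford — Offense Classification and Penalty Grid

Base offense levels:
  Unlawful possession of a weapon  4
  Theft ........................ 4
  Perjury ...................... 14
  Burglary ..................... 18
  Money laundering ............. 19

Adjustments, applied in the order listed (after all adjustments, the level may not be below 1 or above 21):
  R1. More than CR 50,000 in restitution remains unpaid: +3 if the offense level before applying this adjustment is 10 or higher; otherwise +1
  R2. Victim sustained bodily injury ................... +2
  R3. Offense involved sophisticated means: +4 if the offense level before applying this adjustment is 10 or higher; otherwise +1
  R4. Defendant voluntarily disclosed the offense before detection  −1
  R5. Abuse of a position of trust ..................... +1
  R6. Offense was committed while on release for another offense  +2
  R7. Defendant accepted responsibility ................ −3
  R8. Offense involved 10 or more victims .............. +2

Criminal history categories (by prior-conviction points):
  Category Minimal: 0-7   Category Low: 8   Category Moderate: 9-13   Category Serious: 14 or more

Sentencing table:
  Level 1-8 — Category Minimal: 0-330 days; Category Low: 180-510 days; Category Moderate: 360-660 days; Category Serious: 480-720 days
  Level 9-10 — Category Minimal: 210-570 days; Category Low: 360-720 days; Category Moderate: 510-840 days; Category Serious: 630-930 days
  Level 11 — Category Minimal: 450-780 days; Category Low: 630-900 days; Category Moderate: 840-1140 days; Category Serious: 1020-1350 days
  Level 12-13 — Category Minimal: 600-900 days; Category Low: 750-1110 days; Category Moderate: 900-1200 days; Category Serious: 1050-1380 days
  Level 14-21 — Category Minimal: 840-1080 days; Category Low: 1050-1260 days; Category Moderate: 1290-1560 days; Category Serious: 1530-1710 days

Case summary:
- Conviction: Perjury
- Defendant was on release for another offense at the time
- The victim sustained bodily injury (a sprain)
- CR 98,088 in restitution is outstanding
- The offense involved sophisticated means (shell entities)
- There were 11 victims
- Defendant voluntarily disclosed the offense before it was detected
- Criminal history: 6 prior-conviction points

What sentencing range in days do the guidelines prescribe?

840-1080 days

Base offense level for perjury: 14.
R1 applies (level before this adjustment is 14 ≥ 10, so +3): 14 + 3 = 17.
R2 applies: 17 + 2 = 19.
R3 applies (level before this adjustment is 19 ≥ 10, so +4): 19 + 4 = 23.
R4 applies: 23 − 1 = 22.
R6 applies: 22 + 2 = 24.
R8 applies: 24 + 2 = 26.
Level 26 exceeds the maximum of 21; capped at 21.
Final offense level: 21.
Criminal history: 6 prior points → Category Minimal (0-7).
Level 21 falls in the 14-21 band.
Grid: Level 14-21 × Category Minimal = 840-1080 days.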